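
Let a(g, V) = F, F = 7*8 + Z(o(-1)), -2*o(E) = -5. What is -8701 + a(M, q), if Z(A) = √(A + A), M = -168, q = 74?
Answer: -8645 + √5 ≈ -8642.8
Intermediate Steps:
o(E) = 5/2 (o(E) = -½*(-5) = 5/2)
Z(A) = √2*√A (Z(A) = √(2*A) = √2*√A)
F = 56 + √5 (F = 7*8 + √2*√(5/2) = 56 + √2*(√10/2) = 56 + √5 ≈ 58.236)
a(g, V) = 56 + √5
-8701 + a(M, q) = -8701 + (56 + √5) = -8645 + √5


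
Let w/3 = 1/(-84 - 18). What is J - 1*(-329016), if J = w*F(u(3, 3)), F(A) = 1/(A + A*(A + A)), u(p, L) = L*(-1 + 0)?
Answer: 167798159/510 ≈ 3.2902e+5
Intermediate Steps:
u(p, L) = -L (u(p, L) = L*(-1) = -L)
F(A) = 1/(A + 2*A**2) (F(A) = 1/(A + A*(2*A)) = 1/(A + 2*A**2))
w = -1/34 (w = 3/(-84 - 18) = 3/(-102) = 3*(-1/102) = -1/34 ≈ -0.029412)
J = -1/510 (J = -1/(34*((-1*3))*(1 + 2*(-1*3))) = -1/(34*(-3)*(1 + 2*(-3))) = -(-1)/(102*(1 - 6)) = -(-1)/(102*(-5)) = -(-1)*(-1)/(102*5) = -1/34*1/15 = -1/510 ≈ -0.0019608)
J - 1*(-329016) = -1/510 - 1*(-329016) = -1/510 + 329016 = 167798159/510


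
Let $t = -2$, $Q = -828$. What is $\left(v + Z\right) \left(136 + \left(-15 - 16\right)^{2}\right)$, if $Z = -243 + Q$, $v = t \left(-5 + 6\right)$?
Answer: $-1177081$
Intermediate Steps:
$v = -2$ ($v = - 2 \left(-5 + 6\right) = \left(-2\right) 1 = -2$)
$Z = -1071$ ($Z = -243 - 828 = -1071$)
$\left(v + Z\right) \left(136 + \left(-15 - 16\right)^{2}\right) = \left(-2 - 1071\right) \left(136 + \left(-15 - 16\right)^{2}\right) = - 1073 \left(136 + \left(-31\right)^{2}\right) = - 1073 \left(136 + 961\right) = \left(-1073\right) 1097 = -1177081$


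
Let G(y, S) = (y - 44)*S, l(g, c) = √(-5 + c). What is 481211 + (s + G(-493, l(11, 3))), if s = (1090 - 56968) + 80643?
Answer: 505976 - 537*I*√2 ≈ 5.0598e+5 - 759.43*I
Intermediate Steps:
s = 24765 (s = -55878 + 80643 = 24765)
G(y, S) = S*(-44 + y) (G(y, S) = (-44 + y)*S = S*(-44 + y))
481211 + (s + G(-493, l(11, 3))) = 481211 + (24765 + √(-5 + 3)*(-44 - 493)) = 481211 + (24765 + √(-2)*(-537)) = 481211 + (24765 + (I*√2)*(-537)) = 481211 + (24765 - 537*I*√2) = 505976 - 537*I*√2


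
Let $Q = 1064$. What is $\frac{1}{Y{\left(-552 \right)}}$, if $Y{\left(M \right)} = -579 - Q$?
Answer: $- \frac{1}{1643} \approx -0.00060864$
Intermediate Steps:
$Y{\left(M \right)} = -1643$ ($Y{\left(M \right)} = -579 - 1064 = -1643$)
$\frac{1}{Y{\left(-552 \right)}} = \frac{1}{-1643} = - \frac{1}{1643}$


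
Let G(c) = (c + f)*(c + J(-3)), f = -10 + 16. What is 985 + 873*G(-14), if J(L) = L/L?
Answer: 91777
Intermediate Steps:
f = 6
J(L) = 1
G(c) = (1 + c)*(6 + c) (G(c) = (c + 6)*(c + 1) = (6 + c)*(1 + c) = (1 + c)*(6 + c))
985 + 873*G(-14) = 985 + 873*(6 + (-14)**2 + 7*(-14)) = 985 + 873*(6 + 196 - 98) = 985 + 873*104 = 985 + 90792 = 91777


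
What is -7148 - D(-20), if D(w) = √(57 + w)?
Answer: -7148 - √37 ≈ -7154.1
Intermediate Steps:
-7148 - D(-20) = -7148 - √(57 - 20) = -7148 - √37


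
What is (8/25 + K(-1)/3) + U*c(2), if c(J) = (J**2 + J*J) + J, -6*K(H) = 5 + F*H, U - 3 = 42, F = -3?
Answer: 101222/225 ≈ 449.88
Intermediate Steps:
U = 45 (U = 3 + 42 = 45)
K(H) = -5/6 + H/2 (K(H) = -(5 - 3*H)/6 = -5/6 + H/2)
c(J) = J + 2*J**2 (c(J) = (J**2 + J**2) + J = 2*J**2 + J = J + 2*J**2)
(8/25 + K(-1)/3) + U*c(2) = (8/25 + (-5/6 + (1/2)*(-1))/3) + 45*(2*(1 + 2*2)) = (8*(1/25) + (-5/6 - 1/2)*(1/3)) + 45*(2*(1 + 4)) = (8/25 - 4/3*1/3) + 45*(2*5) = (8/25 - 4/9) + 45*10 = -28/225 + 450 = 101222/225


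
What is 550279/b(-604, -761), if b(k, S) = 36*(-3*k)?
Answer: 550279/65232 ≈ 8.4357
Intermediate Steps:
b(k, S) = -108*k
550279/b(-604, -761) = 550279/((-108*(-604))) = 550279/65232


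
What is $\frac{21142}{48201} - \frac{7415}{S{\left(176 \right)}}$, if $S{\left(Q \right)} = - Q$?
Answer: $\frac{361131407}{8483376} \approx 42.569$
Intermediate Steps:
$\frac{21142}{48201} - \frac{7415}{S{\left(176 \right)}} = \frac{21142}{48201} - \frac{7415}{\left(-1\right) 176} = 21142 \cdot \frac{1}{48201} - \frac{7415}{-176} = \frac{21142}{48201} - - \frac{7415}{176} = \frac{21142}{48201} + \frac{7415}{176} = \frac{361131407}{8483376}$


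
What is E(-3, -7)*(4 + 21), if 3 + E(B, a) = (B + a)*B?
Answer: 675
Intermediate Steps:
E(B, a) = -3 + B*(B + a) (E(B, a) = -3 + (B + a)*B = -3 + B*(B + a))
E(-3, -7)*(4 + 21) = (-3 + (-3)² - 3*(-7))*(4 + 21) = (-3 + 9 + 21)*25 = 27*25 = 675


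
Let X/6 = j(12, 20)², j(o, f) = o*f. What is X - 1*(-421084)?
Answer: 766684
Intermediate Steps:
j(o, f) = f*o
X = 345600 (X = 6*(20*12)² = 6*240² = 6*57600 = 345600)
X - 1*(-421084) = 345600 - 1*(-421084) = 345600 + 421084 = 766684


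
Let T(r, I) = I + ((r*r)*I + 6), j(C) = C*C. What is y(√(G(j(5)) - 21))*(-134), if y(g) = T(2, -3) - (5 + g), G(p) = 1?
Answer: 1876 + 268*I*√5 ≈ 1876.0 + 599.27*I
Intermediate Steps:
j(C) = C²
T(r, I) = 6 + I + I*r² (T(r, I) = I + (r²*I + 6) = I + (I*r² + 6) = I + (6 + I*r²) = 6 + I + I*r²)
y(g) = -14 - g (y(g) = (6 - 3 - 3*2²) - (5 + g) = (6 - 3 - 3*4) + (-5 - g) = (6 - 3 - 12) + (-5 - g) = -9 + (-5 - g) = -14 - g)
y(√(G(j(5)) - 21))*(-134) = (-14 - √(1 - 21))*(-134) = (-14 - √(-20))*(-134) = (-14 - 2*I*√5)*(-134) = 1876 + 268*I*√5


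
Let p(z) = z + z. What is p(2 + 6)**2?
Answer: 256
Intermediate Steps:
p(z) = 2*z
p(2 + 6)**2 = (2*(2 + 6))**2 = (2*8)**2 = 16**2 = 256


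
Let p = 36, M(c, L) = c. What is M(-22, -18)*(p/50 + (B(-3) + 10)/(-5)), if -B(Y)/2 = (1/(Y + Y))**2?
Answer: 6281/225 ≈ 27.916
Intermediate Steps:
B(Y) = -1/(2*Y**2) (B(Y) = -2/(Y + Y)**2 = -2*1/(4*Y**2) = -1/(2*Y**2))
M(-22, -18)*(p/50 + (B(-3) + 10)/(-5)) = -22*(36/50 + (-1/2/(-3)**2 + 10)/(-5)) = -22*(36*(1/50) + (-1/2*1/9 + 10)*(-1/5)) = -22*(18/25 + (-1/18 + 10)*(-1/5)) = -22*(18/25 + (179/18)*(-1/5)) = -22*(18/25 - 179/90) = -22*(-571/450) = 6281/225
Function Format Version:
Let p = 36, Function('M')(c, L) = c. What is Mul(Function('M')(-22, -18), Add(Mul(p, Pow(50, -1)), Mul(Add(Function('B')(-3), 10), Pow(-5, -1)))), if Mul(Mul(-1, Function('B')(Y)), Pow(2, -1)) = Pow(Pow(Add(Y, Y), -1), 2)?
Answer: Rational(6281, 225) ≈ 27.916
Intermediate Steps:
Function('B')(Y) = Mul(Rational(-1, 2), Pow(Y, -2)) (Function('B')(Y) = Mul(-2, Pow(Pow(Add(Y, Y), -1), 2)) = Mul(-2, Pow(Pow(Mul(2, Y), -1), 2)) = Mul(-2, Pow(Mul(Rational(1, 2), Pow(Y, -1)), 2)) = Mul(-2, Mul(Rational(1, 4), Pow(Y, -2))) = Mul(Rational(-1, 2), Pow(Y, -2)))
Mul(Function('M')(-22, -18), Add(Mul(p, Pow(50, -1)), Mul(Add(Function('B')(-3), 10), Pow(-5, -1)))) = Mul(-22, Add(Mul(36, Pow(50, -1)), Mul(Add(Mul(Rational(-1, 2), Pow(-3, -2)), 10), Pow(-5, -1)))) = Mul(-22, Add(Mul(36, Rational(1, 50)), Mul(Add(Mul(Rational(-1, 2), Rational(1, 9)), 10), Rational(-1, 5)))) = Mul(-22, Add(Rational(18, 25), Mul(Add(Rational(-1, 18), 10), Rational(-1, 5)))) = Mul(-22, Add(Rational(18, 25), Mul(Rational(179, 18), Rational(-1, 5)))) = Mul(-22, Add(Rational(18, 25), Rational(-179, 90))) = Mul(-22, Rational(-571, 450)) = Rational(6281, 225)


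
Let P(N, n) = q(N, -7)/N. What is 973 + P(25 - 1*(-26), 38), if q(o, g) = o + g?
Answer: 49667/51 ≈ 973.86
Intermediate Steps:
q(o, g) = g + o
P(N, n) = (-7 + N)/N
973 + P(25 - 1*(-26), 38) = 973 + (-7 + (25 - 1*(-26)))/(25 - 1*(-26)) = 973 + (-7 + (25 + 26))/(25 + 26) = 973 + (-7 + 51)/51 = 973 + (1/51)*44 = 973 + 44/51 = 49667/51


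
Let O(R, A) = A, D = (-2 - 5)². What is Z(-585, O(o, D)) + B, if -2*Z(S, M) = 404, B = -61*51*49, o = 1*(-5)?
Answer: -152641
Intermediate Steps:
o = -5
D = 49 (D = (-7)² = 49)
B = -152439 (B = -3111*49 = -152439)
Z(S, M) = -202 (Z(S, M) = -½*404 = -202)
Z(-585, O(o, D)) + B = -202 - 152439 = -152641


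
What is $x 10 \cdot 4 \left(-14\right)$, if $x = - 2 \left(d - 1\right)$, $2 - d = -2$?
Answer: $3360$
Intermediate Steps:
$d = 4$ ($d = 2 - -2 = 2 + 2 = 4$)
$x = -6$ ($x = - 2 \left(4 - 1\right) = \left(-2\right) 3 = -6$)
$x 10 \cdot 4 \left(-14\right) = \left(-6\right) 10 \cdot 4 \left(-14\right) = \left(-60\right) \left(-56\right) = 3360$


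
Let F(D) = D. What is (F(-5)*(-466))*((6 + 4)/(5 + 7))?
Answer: 5825/3 ≈ 1941.7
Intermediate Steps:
(F(-5)*(-466))*((6 + 4)/(5 + 7)) = (-5*(-466))*((6 + 4)/(5 + 7)) = 2330*(10/12) = 2330*(10*(1/12)) = 2330*(⅚) = 5825/3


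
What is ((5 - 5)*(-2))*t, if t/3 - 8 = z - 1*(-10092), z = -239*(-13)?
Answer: 0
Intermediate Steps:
z = 3107
t = 39621 (t = 24 + 3*(3107 - 1*(-10092)) = 24 + 3*(3107 + 10092) = 24 + 3*13199 = 24 + 39597 = 39621)
((5 - 5)*(-2))*t = ((5 - 5)*(-2))*39621 = (0*(-2))*39621 = 0*39621 = 0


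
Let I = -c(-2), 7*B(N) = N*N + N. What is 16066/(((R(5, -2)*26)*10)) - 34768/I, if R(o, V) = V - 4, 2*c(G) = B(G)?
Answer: 189825247/780 ≈ 2.4337e+5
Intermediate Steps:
B(N) = N/7 + N²/7 (B(N) = (N*N + N)/7 = (N² + N)/7 = (N + N²)/7 = N/7 + N²/7)
c(G) = G*(1 + G)/14 (c(G) = (G*(1 + G)/7)/2 = G*(1 + G)/14)
R(o, V) = -4 + V
I = -⅐ (I = -(-2)*(1 - 2)/14 = -(-2)*(-1)/14 = -1*⅐ = -⅐ ≈ -0.14286)
16066/(((R(5, -2)*26)*10)) - 34768/I = 16066/((((-4 - 2)*26)*10)) - 34768/(-⅐) = 16066/((-6*26*10)) - 34768*(-7) = 16066/((-156*10)) + 243376 = 16066/(-1560) + 243376 = 16066*(-1/1560) + 243376 = -8033/780 + 243376 = 189825247/780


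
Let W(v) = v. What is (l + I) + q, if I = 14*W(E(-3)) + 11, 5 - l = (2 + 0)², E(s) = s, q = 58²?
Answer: 3334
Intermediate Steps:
q = 3364
l = 1 (l = 5 - (2 + 0)² = 5 - 1*2² = 5 - 1*4 = 5 - 4 = 1)
I = -31 (I = 14*(-3) + 11 = -42 + 11 = -31)
(l + I) + q = (1 - 31) + 3364 = -30 + 3364 = 3334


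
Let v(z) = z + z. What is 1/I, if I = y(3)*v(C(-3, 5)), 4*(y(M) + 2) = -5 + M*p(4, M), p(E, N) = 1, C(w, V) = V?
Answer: -1/25 ≈ -0.040000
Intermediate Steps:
v(z) = 2*z
y(M) = -13/4 + M/4 (y(M) = -2 + (-5 + M*1)/4 = -2 + (-5 + M)/4 = -2 + (-5/4 + M/4) = -13/4 + M/4)
I = -25 (I = (-13/4 + (1/4)*3)*(2*5) = (-13/4 + 3/4)*10 = -5/2*10 = -25)
1/I = 1/(-25) = -1/25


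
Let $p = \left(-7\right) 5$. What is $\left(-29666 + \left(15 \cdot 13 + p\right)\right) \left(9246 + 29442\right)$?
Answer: $-1141528128$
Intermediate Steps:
$p = -35$
$\left(-29666 + \left(15 \cdot 13 + p\right)\right) \left(9246 + 29442\right) = \left(-29666 + \left(15 \cdot 13 - 35\right)\right) \left(9246 + 29442\right) = \left(-29666 + \left(195 - 35\right)\right) 38688 = \left(-29666 + 160\right) 38688 = \left(-29506\right) 38688 = -1141528128$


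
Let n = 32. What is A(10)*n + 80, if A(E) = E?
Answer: 400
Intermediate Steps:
A(10)*n + 80 = 10*32 + 80 = 320 + 80 = 400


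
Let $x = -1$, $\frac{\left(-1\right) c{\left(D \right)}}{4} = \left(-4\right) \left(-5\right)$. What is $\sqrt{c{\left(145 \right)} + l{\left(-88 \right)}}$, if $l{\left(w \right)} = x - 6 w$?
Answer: $\sqrt{447} \approx 21.142$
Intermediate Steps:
$c{\left(D \right)} = -80$ ($c{\left(D \right)} = - 4 \left(\left(-4\right) \left(-5\right)\right) = \left(-4\right) 20 = -80$)
$l{\left(w \right)} = -1 - 6 w$
$\sqrt{c{\left(145 \right)} + l{\left(-88 \right)}} = \sqrt{-80 - -527} = \sqrt{-80 + \left(-1 + 528\right)} = \sqrt{-80 + 527} = \sqrt{447}$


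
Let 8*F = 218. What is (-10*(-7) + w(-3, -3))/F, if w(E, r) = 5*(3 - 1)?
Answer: 320/109 ≈ 2.9358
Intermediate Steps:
w(E, r) = 10 (w(E, r) = 5*2 = 10)
F = 109/4 (F = (⅛)*218 = 109/4 ≈ 27.250)
(-10*(-7) + w(-3, -3))/F = (-10*(-7) + 10)/(109/4) = (70 + 10)*(4/109) = 80*(4/109) = 320/109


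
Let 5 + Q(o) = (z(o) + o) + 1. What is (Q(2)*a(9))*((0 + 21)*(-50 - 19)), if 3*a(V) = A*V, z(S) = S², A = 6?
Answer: -52164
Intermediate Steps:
a(V) = 2*V (a(V) = (6*V)/3 = 2*V)
Q(o) = -4 + o + o² (Q(o) = -5 + ((o² + o) + 1) = -5 + ((o + o²) + 1) = -5 + (1 + o + o²) = -4 + o + o²)
(Q(2)*a(9))*((0 + 21)*(-50 - 19)) = ((-4 + 2 + 2²)*(2*9))*((0 + 21)*(-50 - 19)) = ((-4 + 2 + 4)*18)*(21*(-69)) = (2*18)*(-1449) = 36*(-1449) = -52164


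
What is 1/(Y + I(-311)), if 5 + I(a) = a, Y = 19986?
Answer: 1/19670 ≈ 5.0839e-5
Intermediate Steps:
I(a) = -5 + a
1/(Y + I(-311)) = 1/(19986 + (-5 - 311)) = 1/(19986 - 316) = 1/19670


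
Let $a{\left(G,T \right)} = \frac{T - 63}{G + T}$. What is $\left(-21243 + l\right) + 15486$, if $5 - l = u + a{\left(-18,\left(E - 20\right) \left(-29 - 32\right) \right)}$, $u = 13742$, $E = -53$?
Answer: $- \frac{17292056}{887} \approx -19495.0$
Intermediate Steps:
$a{\left(G,T \right)} = \frac{-63 + T}{G + T}$
$l = - \frac{12185597}{887}$ ($l = 5 - \left(13742 + \frac{-63 + \left(-53 - 20\right) \left(-29 - 32\right)}{-18 + \left(-53 - 20\right) \left(-29 - 32\right)}\right) = 5 - \left(13742 + \frac{-63 - -4453}{-18 - -4453}\right) = 5 - \left(13742 + \frac{-63 + 4453}{-18 + 4453}\right) = 5 - \left(13742 + \frac{1}{4435} \cdot 4390\right) = 5 - \left(13742 + \frac{878}{887}\right) = 5 - \frac{12190032}{887} = - \frac{12185597}{887} \approx -13738.0$)
$\left(-21243 + l\right) + 15486 = \left(-21243 - \frac{12185597}{887}\right) + 15486 = - \frac{31028138}{887} + 15486 = - \frac{17292056}{887}$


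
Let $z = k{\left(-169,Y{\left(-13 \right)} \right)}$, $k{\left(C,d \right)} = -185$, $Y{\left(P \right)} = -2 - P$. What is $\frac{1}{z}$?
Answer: $- \frac{1}{185} \approx -0.0054054$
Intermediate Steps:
$z = -185$
$\frac{1}{z} = \frac{1}{-185} = - \frac{1}{185}$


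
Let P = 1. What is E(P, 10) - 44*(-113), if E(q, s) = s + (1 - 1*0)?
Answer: 4983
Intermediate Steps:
E(q, s) = 1 + s (E(q, s) = s + (1 + 0) = s + 1 = 1 + s)
E(P, 10) - 44*(-113) = (1 + 10) - 44*(-113) = 11 + 4972 = 4983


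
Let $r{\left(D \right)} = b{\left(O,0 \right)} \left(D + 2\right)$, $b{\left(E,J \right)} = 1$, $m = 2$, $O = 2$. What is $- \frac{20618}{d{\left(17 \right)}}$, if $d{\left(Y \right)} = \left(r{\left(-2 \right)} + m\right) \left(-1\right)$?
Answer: $10309$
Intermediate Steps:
$r{\left(D \right)} = 2 + D$ ($r{\left(D \right)} = 1 \left(D + 2\right) = 1 \left(2 + D\right) = 2 + D$)
$d{\left(Y \right)} = -2$ ($d{\left(Y \right)} = \left(\left(2 - 2\right) + 2\right) \left(-1\right) = \left(0 + 2\right) \left(-1\right) = 2 \left(-1\right) = -2$)
$- \frac{20618}{d{\left(17 \right)}} = - \frac{20618}{-2} = \left(-20618\right) \left(- \frac{1}{2}\right) = 10309$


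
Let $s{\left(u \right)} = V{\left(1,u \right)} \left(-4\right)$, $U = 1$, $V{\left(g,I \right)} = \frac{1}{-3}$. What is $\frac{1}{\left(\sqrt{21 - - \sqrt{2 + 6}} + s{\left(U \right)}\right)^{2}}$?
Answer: $\frac{9}{\left(4 + 3 \sqrt{21 + 2 \sqrt{2}}\right)^{2}} \approx 0.025891$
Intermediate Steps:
$V{\left(g,I \right)} = - \frac{1}{3}$
$s{\left(u \right)} = \frac{4}{3}$ ($s{\left(u \right)} = \left(- \frac{1}{3}\right) \left(-4\right) = \frac{4}{3}$)
$\frac{1}{\left(\sqrt{21 - - \sqrt{2 + 6}} + s{\left(U \right)}\right)^{2}} = \frac{1}{\left(\sqrt{21 - - \sqrt{2 + 6}} + \frac{4}{3}\right)^{2}} = \frac{1}{\left(\sqrt{21 + \left(\left(5 + \sqrt{8}\right) - 5\right)} + \frac{4}{3}\right)^{2}} = \frac{1}{\left(\sqrt{21 + \left(\left(5 + 2 \sqrt{2}\right) - 5\right)} + \frac{4}{3}\right)^{2}} = \frac{1}{\left(\sqrt{21 + 2 \sqrt{2}} + \frac{4}{3}\right)^{2}} = \frac{1}{\left(\frac{4}{3} + \sqrt{21 + 2 \sqrt{2}}\right)^{2}}$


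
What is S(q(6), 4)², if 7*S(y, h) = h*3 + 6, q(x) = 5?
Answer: 324/49 ≈ 6.6122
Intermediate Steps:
S(y, h) = 6/7 + 3*h/7 (S(y, h) = (h*3 + 6)/7 = (3*h + 6)/7 = (6 + 3*h)/7 = 6/7 + 3*h/7)
S(q(6), 4)² = (6/7 + (3/7)*4)² = (6/7 + 12/7)² = (18/7)² = 324/49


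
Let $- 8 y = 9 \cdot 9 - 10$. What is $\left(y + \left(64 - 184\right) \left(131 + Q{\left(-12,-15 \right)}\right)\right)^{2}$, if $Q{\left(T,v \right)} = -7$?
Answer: $\frac{14187430321}{64} \approx 2.2168 \cdot 10^{8}$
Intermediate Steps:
$y = - \frac{71}{8}$ ($y = - \frac{9 \cdot 9 - 10}{8} = - \frac{81 - 10}{8} = \left(- \frac{1}{8}\right) 71 = - \frac{71}{8} \approx -8.875$)
$\left(y + \left(64 - 184\right) \left(131 + Q{\left(-12,-15 \right)}\right)\right)^{2} = \left(- \frac{71}{8} + \left(64 - 184\right) \left(131 - 7\right)\right)^{2} = \left(- \frac{71}{8} - 14880\right)^{2} = \left(- \frac{119111}{8}\right)^{2} = \frac{14187430321}{64}$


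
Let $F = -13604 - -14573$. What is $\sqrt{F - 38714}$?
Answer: $i \sqrt{37745} \approx 194.28 i$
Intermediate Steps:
$F = 969$ ($F = -13604 + 14573 = 969$)
$\sqrt{F - 38714} = \sqrt{969 - 38714} = \sqrt{-37745} = i \sqrt{37745}$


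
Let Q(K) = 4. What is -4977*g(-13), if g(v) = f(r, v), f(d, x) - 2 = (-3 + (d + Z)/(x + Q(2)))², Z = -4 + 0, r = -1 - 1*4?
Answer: -29862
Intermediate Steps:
r = -5 (r = -1 - 4 = -5)
Z = -4
f(d, x) = 2 + (-3 + (-4 + d)/(4 + x))² (f(d, x) = 2 + (-3 + (d - 4)/(x + 4))² = 2 + (-3 + (-4 + d)/(4 + x))²)
g(v) = 2 + (21 + 3*v)²/(4 + v)² (g(v) = 2 + (16 - 1*(-5) + 3*v)²/(4 + v)² = 2 + (16 + 5 + 3*v)²/(4 + v)² = 2 + (21 + 3*v)²/(4 + v)²)
-4977*g(-13) = -4977*(2 + 9*(7 - 13)²/(4 - 13)²) = -4977*(2 + 9*(-6)²/(-9)²) = -4977*(2 + 9*(1/81)*36) = -4977*(2 + 4) = -4977*6 = -29862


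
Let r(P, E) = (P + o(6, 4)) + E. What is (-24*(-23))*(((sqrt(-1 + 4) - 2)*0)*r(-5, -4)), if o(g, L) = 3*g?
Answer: 0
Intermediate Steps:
r(P, E) = 18 + E + P (r(P, E) = (P + 3*6) + E = (P + 18) + E = (18 + P) + E = 18 + E + P)
(-24*(-23))*(((sqrt(-1 + 4) - 2)*0)*r(-5, -4)) = (-24*(-23))*(((sqrt(-1 + 4) - 2)*0)*(18 - 4 - 5)) = 552*(((sqrt(3) - 2)*0)*9) = 552*(((-2 + sqrt(3))*0)*9) = 552*(0*9) = 552*0 = 0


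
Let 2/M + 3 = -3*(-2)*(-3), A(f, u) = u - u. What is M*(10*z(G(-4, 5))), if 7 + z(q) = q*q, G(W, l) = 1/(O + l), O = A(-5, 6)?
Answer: 232/35 ≈ 6.6286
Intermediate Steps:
A(f, u) = 0
O = 0
G(W, l) = 1/l (G(W, l) = 1/(0 + l) = 1/l)
z(q) = -7 + q**2 (z(q) = -7 + q*q = -7 + q**2)
M = -2/21 (M = 2/(-3 - 3*(-2)*(-3)) = 2/(-3 + 6*(-3)) = 2/(-3 - 18) = 2/(-21) = 2*(-1/21) = -2/21 ≈ -0.095238)
M*(10*z(G(-4, 5))) = -20*(-7 + (1/5)**2)/21 = -20*(-7 + 1/25)/21 = -20*(-174)/(21*25) = -2/21*(-348/5) = 232/35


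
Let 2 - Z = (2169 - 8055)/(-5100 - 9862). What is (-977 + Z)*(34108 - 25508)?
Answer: -62753494800/7481 ≈ -8.3884e+6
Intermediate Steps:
Z = 12019/7481 (Z = 2 - (2169 - 8055)/(-5100 - 9862) = 2 - (-5886)/(-14962) = 2 - (-5886)*(-1)/14962 = 2 - 1*2943/7481 = 2 - 2943/7481 = 12019/7481 ≈ 1.6066)
(-977 + Z)*(34108 - 25508) = (-977 + 12019/7481)*(34108 - 25508) = -7296918/7481*8600 = -62753494800/7481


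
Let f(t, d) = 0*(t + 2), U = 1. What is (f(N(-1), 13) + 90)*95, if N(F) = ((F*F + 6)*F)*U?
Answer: 8550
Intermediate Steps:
N(F) = F*(6 + F²) (N(F) = ((F*F + 6)*F)*1 = ((F² + 6)*F)*1 = ((6 + F²)*F)*1 = (F*(6 + F²))*1 = F*(6 + F²))
f(t, d) = 0 (f(t, d) = 0*(2 + t) = 0)
(f(N(-1), 13) + 90)*95 = (0 + 90)*95 = 90*95 = 8550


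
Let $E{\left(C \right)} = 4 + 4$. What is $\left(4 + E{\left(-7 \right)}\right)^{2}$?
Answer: $144$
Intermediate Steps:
$E{\left(C \right)} = 8$
$\left(4 + E{\left(-7 \right)}\right)^{2} = \left(4 + 8\right)^{2} = 12^{2} = 144$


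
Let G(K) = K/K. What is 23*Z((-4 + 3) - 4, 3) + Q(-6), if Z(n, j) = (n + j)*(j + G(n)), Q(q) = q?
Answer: -190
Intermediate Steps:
G(K) = 1
Z(n, j) = (1 + j)*(j + n) (Z(n, j) = (n + j)*(j + 1) = (j + n)*(1 + j) = (1 + j)*(j + n))
23*Z((-4 + 3) - 4, 3) + Q(-6) = 23*(3 + ((-4 + 3) - 4) + 3**2 + 3*((-4 + 3) - 4)) - 6 = 23*(3 + (-1 - 4) + 9 + 3*(-1 - 4)) - 6 = 23*(3 - 5 + 9 + 3*(-5)) - 6 = 23*(3 - 5 + 9 - 15) - 6 = 23*(-8) - 6 = -184 - 6 = -190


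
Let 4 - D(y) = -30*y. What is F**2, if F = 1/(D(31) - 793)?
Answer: 1/19881 ≈ 5.0299e-5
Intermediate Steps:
D(y) = 4 + 30*y (D(y) = 4 - (-30)*y = 4 + 30*y)
F = 1/141 (F = 1/((4 + 30*31) - 793) = 1/((4 + 930) - 793) = 1/(934 - 793) = 1/141 ≈ 0.0070922)
F**2 = (1/141)**2 = 1/19881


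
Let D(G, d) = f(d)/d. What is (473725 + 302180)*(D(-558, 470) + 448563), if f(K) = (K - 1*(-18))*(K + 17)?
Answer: 16376426750073/47 ≈ 3.4843e+11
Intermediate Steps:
f(K) = (17 + K)*(18 + K) (f(K) = (K + 18)*(17 + K) = (18 + K)*(17 + K) = (17 + K)*(18 + K))
D(G, d) = (306 + d² + 35*d)/d
(473725 + 302180)*(D(-558, 470) + 448563) = (473725 + 302180)*((35 + 470 + 306/470) + 448563) = 775905*((35 + 470 + 306*(1/470)) + 448563) = 775905*((35 + 470 + 153/235) + 448563) = 775905*(118828/235 + 448563) = 775905*(105531133/235) = 16376426750073/47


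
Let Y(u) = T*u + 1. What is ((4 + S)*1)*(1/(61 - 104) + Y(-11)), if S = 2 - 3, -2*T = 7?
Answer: 10185/86 ≈ 118.43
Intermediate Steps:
T = -7/2 (T = -1/2*7 = -7/2 ≈ -3.5000)
S = -1
Y(u) = 1 - 7*u/2 (Y(u) = -7*u/2 + 1 = 1 - 7*u/2)
((4 + S)*1)*(1/(61 - 104) + Y(-11)) = ((4 - 1)*1)*(1/(61 - 104) + (1 - 7/2*(-11))) = (3*1)*(1/(-43) + (1 + 77/2)) = 3*(-1/43 + 79/2) = 3*(3395/86) = 10185/86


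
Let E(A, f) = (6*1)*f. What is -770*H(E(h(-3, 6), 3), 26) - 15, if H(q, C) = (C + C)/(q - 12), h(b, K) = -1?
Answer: -20065/3 ≈ -6688.3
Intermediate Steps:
E(A, f) = 6*f
H(q, C) = 2*C/(-12 + q) (H(q, C) = (2*C)/(-12 + q) = 2*C/(-12 + q))
-770*H(E(h(-3, 6), 3), 26) - 15 = -1540*26/(-12 + 6*3) - 15 = -1540*26/(-12 + 18) - 15 = -1540*26/6 - 15 = -770*26/3 - 15 = -20020/3 - 15 = -20065/3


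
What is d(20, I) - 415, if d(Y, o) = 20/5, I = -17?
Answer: -411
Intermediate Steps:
d(Y, o) = 4 (d(Y, o) = 20*(⅕) = 4)
d(20, I) - 415 = 4 - 415 = -411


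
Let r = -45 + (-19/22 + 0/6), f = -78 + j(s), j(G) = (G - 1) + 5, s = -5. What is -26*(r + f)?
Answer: 35711/11 ≈ 3246.5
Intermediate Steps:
j(G) = 4 + G (j(G) = (-1 + G) + 5 = 4 + G)
f = -79 (f = -78 + (4 - 5) = -78 - 1 = -79)
r = -1009/22 (r = -45 + (-19*1/22 + 0*(⅙)) = -45 + (-19/22 + 0) = -45 - 19/22 = -1009/22 ≈ -45.864)
-26*(r + f) = -26*(-1009/22 - 79) = -26*(-2747/22) = 35711/11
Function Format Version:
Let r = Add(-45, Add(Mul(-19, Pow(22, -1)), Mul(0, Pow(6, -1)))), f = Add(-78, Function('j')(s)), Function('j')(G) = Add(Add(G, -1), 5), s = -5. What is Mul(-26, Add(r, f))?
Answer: Rational(35711, 11) ≈ 3246.5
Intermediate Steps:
Function('j')(G) = Add(4, G) (Function('j')(G) = Add(Add(-1, G), 5) = Add(4, G))
f = -79 (f = Add(-78, Add(4, -5)) = Add(-78, -1) = -79)
r = Rational(-1009, 22) (r = Add(-45, Add(Mul(-19, Rational(1, 22)), Mul(0, Rational(1, 6)))) = Add(-45, Add(Rational(-19, 22), 0)) = Add(-45, Rational(-19, 22)) = Rational(-1009, 22) ≈ -45.864)
Mul(-26, Add(r, f)) = Mul(-26, Add(Rational(-1009, 22), -79)) = Mul(-26, Rational(-2747, 22)) = Rational(35711, 11)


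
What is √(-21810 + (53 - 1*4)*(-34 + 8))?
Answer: 2*I*√5771 ≈ 151.93*I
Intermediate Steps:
√(-21810 + (53 - 1*4)*(-34 + 8)) = √(-21810 + (53 - 4)*(-26)) = √(-21810 + 49*(-26)) = √(-21810 - 1274) = √(-23084) = 2*I*√5771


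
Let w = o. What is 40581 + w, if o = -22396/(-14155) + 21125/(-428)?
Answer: 245564056653/6058340 ≈ 40533.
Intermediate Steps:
o = -289438887/6058340 (o = -22396*(-1/14155) + 21125*(-1/428) = 22396/14155 - 21125/428 = -289438887/6058340 ≈ -47.775)
w = -289438887/6058340 ≈ -47.775
40581 + w = 40581 - 289438887/6058340 = 245564056653/6058340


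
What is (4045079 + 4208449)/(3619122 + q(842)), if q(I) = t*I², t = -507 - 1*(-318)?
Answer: -1375588/21729179 ≈ -0.063306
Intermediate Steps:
t = -189 (t = -507 + 318 = -189)
q(I) = -189*I²
(4045079 + 4208449)/(3619122 + q(842)) = (4045079 + 4208449)/(3619122 - 189*842²) = 8253528/(3619122 - 189*708964) = 8253528/(3619122 - 133994196) = 8253528/(-130375074) = 8253528*(-1/130375074) = -1375588/21729179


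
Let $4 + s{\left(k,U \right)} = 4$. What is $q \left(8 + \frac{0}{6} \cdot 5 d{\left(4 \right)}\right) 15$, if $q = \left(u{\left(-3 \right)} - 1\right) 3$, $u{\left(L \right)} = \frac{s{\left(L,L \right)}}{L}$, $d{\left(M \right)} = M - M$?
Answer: $-360$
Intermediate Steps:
$s{\left(k,U \right)} = 0$ ($s{\left(k,U \right)} = -4 + 4 = 0$)
$d{\left(M \right)} = 0$
$u{\left(L \right)} = 0$ ($u{\left(L \right)} = \frac{0}{L} = 0$)
$q = -3$ ($q = \left(0 - 1\right) 3 = \left(-1\right) 3 = -3$)
$q \left(8 + \frac{0}{6} \cdot 5 d{\left(4 \right)}\right) 15 = - 3 \left(8 + \frac{0}{6} \cdot 5 \cdot 0\right) 15 = - 3 \left(8 + 0 \cdot \frac{1}{6} \cdot 5 \cdot 0\right) 15 = - 3 \left(8 + 0 \cdot 5 \cdot 0\right) 15 = - 3 \left(8 + 0 \cdot 0\right) 15 = - 3 \left(8 + 0\right) 15 = \left(-3\right) 8 \cdot 15 = \left(-24\right) 15 = -360$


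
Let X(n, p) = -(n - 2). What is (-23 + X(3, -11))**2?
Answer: 576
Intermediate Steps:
X(n, p) = 2 - n (X(n, p) = -(-2 + n) = 2 - n)
(-23 + X(3, -11))**2 = (-23 + (2 - 1*3))**2 = (-23 + (2 - 3))**2 = (-23 - 1)**2 = (-24)**2 = 576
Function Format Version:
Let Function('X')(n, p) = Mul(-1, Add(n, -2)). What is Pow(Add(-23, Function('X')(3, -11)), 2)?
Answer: 576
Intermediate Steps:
Function('X')(n, p) = Add(2, Mul(-1, n)) (Function('X')(n, p) = Mul(-1, Add(-2, n)) = Add(2, Mul(-1, n)))
Pow(Add(-23, Function('X')(3, -11)), 2) = Pow(Add(-23, Add(2, Mul(-1, 3))), 2) = Pow(Add(-23, Add(2, -3)), 2) = Pow(Add(-23, -1), 2) = Pow(-24, 2) = 576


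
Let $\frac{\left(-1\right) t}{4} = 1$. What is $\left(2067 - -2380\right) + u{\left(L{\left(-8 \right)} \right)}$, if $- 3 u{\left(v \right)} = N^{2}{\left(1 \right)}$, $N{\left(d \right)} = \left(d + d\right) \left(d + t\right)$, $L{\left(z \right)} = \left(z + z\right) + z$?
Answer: $4435$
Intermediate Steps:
$t = -4$ ($t = \left(-4\right) 1 = -4$)
$L{\left(z \right)} = 3 z$ ($L{\left(z \right)} = 2 z + z = 3 z$)
$N{\left(d \right)} = 2 d \left(-4 + d\right)$ ($N{\left(d \right)} = \left(d + d\right) \left(d - 4\right) = 2 d \left(-4 + d\right)$)
$u{\left(v \right)} = -12$ ($u{\left(v \right)} = - \frac{\left(2 \cdot 1 \left(-4 + 1\right)\right)^{2}}{3} = - \frac{\left(2 \cdot 1 \left(-3\right)\right)^{2}}{3} = - \frac{\left(-6\right)^{2}}{3} = \left(- \frac{1}{3}\right) 36 = -12$)
$\left(2067 - -2380\right) + u{\left(L{\left(-8 \right)} \right)} = \left(2067 - -2380\right) - 12 = \left(2067 + 2380\right) - 12 = 4447 - 12 = 4435$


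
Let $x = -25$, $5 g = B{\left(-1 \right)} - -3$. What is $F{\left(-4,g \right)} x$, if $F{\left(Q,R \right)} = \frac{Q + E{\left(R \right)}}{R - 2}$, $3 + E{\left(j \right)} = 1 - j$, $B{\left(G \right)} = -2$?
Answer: $- \frac{775}{9} \approx -86.111$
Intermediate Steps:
$E{\left(j \right)} = -2 - j$ ($E{\left(j \right)} = -3 - \left(-1 + j\right) = -2 - j$)
$g = \frac{1}{5}$ ($g = \frac{-2 - -3}{5} = \frac{-2 + 3}{5} = \frac{1}{5} \cdot 1 = \frac{1}{5} \approx 0.2$)
$F{\left(Q,R \right)} = \frac{-2 + Q - R}{-2 + R}$ ($F{\left(Q,R \right)} = \frac{Q - \left(2 + R\right)}{R - 2} = \frac{-2 + Q - R}{-2 + R}$)
$F{\left(-4,g \right)} x = \frac{-2 - 4 - \frac{1}{5}}{-2 + \frac{1}{5}} \left(-25\right) = \frac{-2 - 4 - \frac{1}{5}}{- \frac{9}{5}} \left(-25\right) = \left(- \frac{5}{9}\right) \left(- \frac{31}{5}\right) \left(-25\right) = \frac{31}{9} \left(-25\right) = - \frac{775}{9}$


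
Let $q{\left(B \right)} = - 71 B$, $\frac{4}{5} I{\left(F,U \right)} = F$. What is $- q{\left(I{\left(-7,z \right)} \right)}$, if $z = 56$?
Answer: $- \frac{2485}{4} \approx -621.25$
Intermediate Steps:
$I{\left(F,U \right)} = \frac{5 F}{4}$
$- q{\left(I{\left(-7,z \right)} \right)} = - \left(-71\right) \frac{5}{4} \left(-7\right) = - \frac{\left(-71\right) \left(-35\right)}{4} = \left(-1\right) \frac{2485}{4} = - \frac{2485}{4}$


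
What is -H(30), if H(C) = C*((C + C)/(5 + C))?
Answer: -360/7 ≈ -51.429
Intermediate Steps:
H(C) = 2*C²/(5 + C) (H(C) = C*((2*C)/(5 + C)) = C*(2*C/(5 + C)) = 2*C²/(5 + C))
-H(30) = -2*30²/(5 + 30) = -2*900/35 = -1*360/7 = -360/7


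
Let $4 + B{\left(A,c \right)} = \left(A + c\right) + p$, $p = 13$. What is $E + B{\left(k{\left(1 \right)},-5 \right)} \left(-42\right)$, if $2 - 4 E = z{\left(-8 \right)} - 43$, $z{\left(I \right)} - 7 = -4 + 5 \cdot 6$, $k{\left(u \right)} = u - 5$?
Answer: $3$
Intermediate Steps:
$k{\left(u \right)} = -5 + u$
$z{\left(I \right)} = 33$ ($z{\left(I \right)} = 7 + \left(-4 + 5 \cdot 6\right) = 7 + \left(-4 + 30\right) = 7 + 26 = 33$)
$B{\left(A,c \right)} = 9 + A + c$ ($B{\left(A,c \right)} = -4 + \left(\left(A + c\right) + 13\right) = -4 + \left(13 + A + c\right) = 9 + A + c$)
$E = 3$ ($E = \frac{1}{2} - \frac{33 - 43}{4} = \frac{1}{2} - - \frac{5}{2} = \frac{1}{2} + \frac{5}{2} = 3$)
$E + B{\left(k{\left(1 \right)},-5 \right)} \left(-42\right) = 3 + \left(9 + \left(-5 + 1\right) - 5\right) \left(-42\right) = 3 + \left(9 - 4 - 5\right) \left(-42\right) = 3 + 0 \left(-42\right) = 3 + 0 = 3$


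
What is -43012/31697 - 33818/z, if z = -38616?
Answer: -294511123/612005676 ≈ -0.48122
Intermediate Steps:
-43012/31697 - 33818/z = -43012/31697 - 33818/(-38616) = -43012*1/31697 - 33818*(-1/38616) = -43012/31697 + 16909/19308 = -294511123/612005676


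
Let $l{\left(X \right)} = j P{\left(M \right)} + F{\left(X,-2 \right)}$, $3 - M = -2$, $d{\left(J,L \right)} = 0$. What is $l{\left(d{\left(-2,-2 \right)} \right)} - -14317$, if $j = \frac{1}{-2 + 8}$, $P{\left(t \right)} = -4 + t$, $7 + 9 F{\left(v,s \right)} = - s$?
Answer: $\frac{257699}{18} \approx 14317.0$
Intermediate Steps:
$M = 5$ ($M = 3 - -2 = 3 + 2 = 5$)
$F{\left(v,s \right)} = - \frac{7}{9} - \frac{s}{9}$ ($F{\left(v,s \right)} = - \frac{7}{9} + \frac{\left(-1\right) s}{9} = - \frac{7}{9} - \frac{s}{9}$)
$j = \frac{1}{6} \approx 0.16667$
$l{\left(X \right)} = - \frac{7}{18}$ ($l{\left(X \right)} = \frac{-4 + 5}{6} - \frac{5}{9} = \frac{1}{6} \cdot 1 + \left(- \frac{7}{9} + \frac{2}{9}\right) = \frac{1}{6} - \frac{5}{9} = - \frac{7}{18}$)
$l{\left(d{\left(-2,-2 \right)} \right)} - -14317 = - \frac{7}{18} - -14317 = - \frac{7}{18} + 14317 = \frac{257699}{18}$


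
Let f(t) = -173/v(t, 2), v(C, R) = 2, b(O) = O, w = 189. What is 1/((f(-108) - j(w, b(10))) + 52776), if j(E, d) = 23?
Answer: 2/105333 ≈ 1.8987e-5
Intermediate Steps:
f(t) = -173/2
1/((f(-108) - j(w, b(10))) + 52776) = 1/((-173/2 - 1*23) + 52776) = 1/((-173/2 - 23) + 52776) = 1/(-219/2 + 52776) = 1/(105333/2) = 2/105333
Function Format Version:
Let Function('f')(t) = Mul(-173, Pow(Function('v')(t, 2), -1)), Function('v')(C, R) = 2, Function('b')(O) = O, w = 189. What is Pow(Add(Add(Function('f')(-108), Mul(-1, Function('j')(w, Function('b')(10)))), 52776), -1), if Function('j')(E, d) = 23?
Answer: Rational(2, 105333) ≈ 1.8987e-5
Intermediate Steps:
Function('f')(t) = Rational(-173, 2) (Function('f')(t) = Mul(-173, Pow(2, -1)) = Mul(-173, Rational(1, 2)) = Rational(-173, 2))
Pow(Add(Add(Function('f')(-108), Mul(-1, Function('j')(w, Function('b')(10)))), 52776), -1) = Pow(Add(Add(Rational(-173, 2), Mul(-1, 23)), 52776), -1) = Pow(Add(Add(Rational(-173, 2), -23), 52776), -1) = Pow(Add(Rational(-219, 2), 52776), -1) = Pow(Rational(105333, 2), -1) = Rational(2, 105333)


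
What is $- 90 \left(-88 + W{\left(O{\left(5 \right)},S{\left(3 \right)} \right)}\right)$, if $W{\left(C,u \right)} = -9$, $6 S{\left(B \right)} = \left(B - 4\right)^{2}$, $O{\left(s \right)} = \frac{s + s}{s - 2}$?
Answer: $8730$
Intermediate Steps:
$O{\left(s \right)} = \frac{2 s}{-2 + s}$
$S{\left(B \right)} = \frac{\left(-4 + B\right)^{2}}{6}$ ($S{\left(B \right)} = \frac{\left(B - 4\right)^{2}}{6} = \frac{\left(-4 + B\right)^{2}}{6}$)
$- 90 \left(-88 + W{\left(O{\left(5 \right)},S{\left(3 \right)} \right)}\right) = - 90 \left(-88 - 9\right) = \left(-90\right) \left(-97\right) = 8730$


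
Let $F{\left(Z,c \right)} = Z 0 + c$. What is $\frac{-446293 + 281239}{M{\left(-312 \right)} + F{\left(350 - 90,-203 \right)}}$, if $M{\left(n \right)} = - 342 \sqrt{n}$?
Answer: $\frac{33505962}{36533977} - \frac{112896936 i \sqrt{78}}{36533977} \approx 0.91712 - 27.292 i$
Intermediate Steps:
$F{\left(Z,c \right)} = c$ ($F{\left(Z,c \right)} = 0 + c = c$)
$\frac{-446293 + 281239}{M{\left(-312 \right)} + F{\left(350 - 90,-203 \right)}} = \frac{-446293 + 281239}{- 342 \sqrt{-312} - 203} = - \frac{165054}{- 342 \cdot 2 i \sqrt{78} - 203} = - \frac{165054}{- 684 i \sqrt{78} - 203} = - \frac{165054}{-203 - 684 i \sqrt{78}}$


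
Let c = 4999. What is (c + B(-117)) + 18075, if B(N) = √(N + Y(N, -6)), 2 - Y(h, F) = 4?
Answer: 23074 + I*√119 ≈ 23074.0 + 10.909*I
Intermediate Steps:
Y(h, F) = -2 (Y(h, F) = 2 - 1*4 = 2 - 4 = -2)
B(N) = √(-2 + N) (B(N) = √(N - 2) = √(-2 + N))
(c + B(-117)) + 18075 = (4999 + √(-2 - 117)) + 18075 = (4999 + √(-119)) + 18075 = (4999 + I*√119) + 18075 = 23074 + I*√119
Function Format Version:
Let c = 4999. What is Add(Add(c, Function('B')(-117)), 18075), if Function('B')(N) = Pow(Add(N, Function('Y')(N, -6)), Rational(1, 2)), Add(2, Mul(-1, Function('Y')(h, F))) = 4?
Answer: Add(23074, Mul(I, Pow(119, Rational(1, 2)))) ≈ Add(23074., Mul(10.909, I))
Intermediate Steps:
Function('Y')(h, F) = -2 (Function('Y')(h, F) = Add(2, Mul(-1, 4)) = Add(2, -4) = -2)
Function('B')(N) = Pow(Add(-2, N), Rational(1, 2)) (Function('B')(N) = Pow(Add(N, -2), Rational(1, 2)) = Pow(Add(-2, N), Rational(1, 2)))
Add(Add(c, Function('B')(-117)), 18075) = Add(Add(4999, Pow(Add(-2, -117), Rational(1, 2))), 18075) = Add(Add(4999, Pow(-119, Rational(1, 2))), 18075) = Add(Add(4999, Mul(I, Pow(119, Rational(1, 2)))), 18075) = Add(23074, Mul(I, Pow(119, Rational(1, 2))))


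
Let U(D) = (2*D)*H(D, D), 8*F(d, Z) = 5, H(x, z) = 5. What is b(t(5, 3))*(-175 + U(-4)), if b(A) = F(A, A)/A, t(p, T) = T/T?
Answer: -1075/8 ≈ -134.38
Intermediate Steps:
t(p, T) = 1
F(d, Z) = 5/8 (F(d, Z) = (1/8)*5 = 5/8)
U(D) = 10*D (U(D) = (2*D)*5 = 10*D)
b(A) = 5/(8*A)
b(t(5, 3))*(-175 + U(-4)) = ((5/8)/1)*(-175 + 10*(-4)) = ((5/8)*1)*(-175 - 40) = (5/8)*(-215) = -1075/8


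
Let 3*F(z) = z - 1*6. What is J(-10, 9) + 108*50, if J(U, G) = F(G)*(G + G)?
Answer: 5418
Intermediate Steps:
F(z) = -2 + z/3 (F(z) = (z - 1*6)/3 = (z - 6)/3 = (-6 + z)/3 = -2 + z/3)
J(U, G) = 2*G*(-2 + G/3) (J(U, G) = (-2 + G/3)*(G + G) = (-2 + G/3)*(2*G) = 2*G*(-2 + G/3))
J(-10, 9) + 108*50 = (⅔)*9*(-6 + 9) + 108*50 = (⅔)*9*3 + 5400 = 18 + 5400 = 5418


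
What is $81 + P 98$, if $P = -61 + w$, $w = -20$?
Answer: $-7857$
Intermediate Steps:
$P = -81$ ($P = -61 - 20 = -81$)
$81 + P 98 = 81 - 7938 = -7857$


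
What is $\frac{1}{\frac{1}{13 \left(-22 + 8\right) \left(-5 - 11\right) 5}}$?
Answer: $14560$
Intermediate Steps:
$\frac{1}{\frac{1}{13 \left(-22 + 8\right) \left(-5 - 11\right) 5}} = \frac{1}{\frac{1}{13 \left(- 14 \left(-5 - 11\right)\right) 5}} = \frac{1}{\frac{1}{13 \left(\left(-14\right) \left(-16\right)\right) 5}} = \frac{1}{\frac{1}{13 \cdot 224 \cdot 5}} = \frac{1}{\frac{1}{2912 \cdot 5}} = \frac{1}{\frac{1}{14560}} = 14560$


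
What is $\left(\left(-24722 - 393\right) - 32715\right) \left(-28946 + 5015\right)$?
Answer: $1383929730$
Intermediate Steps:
$\left(\left(-24722 - 393\right) - 32715\right) \left(-28946 + 5015\right) = \left(-25115 - 32715\right) \left(-23931\right) = \left(-57830\right) \left(-23931\right) = 1383929730$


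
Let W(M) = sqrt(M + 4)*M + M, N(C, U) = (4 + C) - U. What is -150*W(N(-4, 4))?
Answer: 600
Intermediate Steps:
N(C, U) = 4 + C - U
W(M) = M + M*sqrt(4 + M) (W(M) = sqrt(4 + M)*M + M = M*sqrt(4 + M) + M = M + M*sqrt(4 + M))
-150*W(N(-4, 4)) = -150*(4 - 4 - 1*4)*(1 + sqrt(4 + (4 - 4 - 1*4))) = -150*(4 - 4 - 4)*(1 + sqrt(4 + (4 - 4 - 4))) = -(-600)*(1 + sqrt(4 - 4)) = -(-600)*(1 + sqrt(0)) = -(-600)*(1 + 0) = -(-600) = -150*(-4) = 600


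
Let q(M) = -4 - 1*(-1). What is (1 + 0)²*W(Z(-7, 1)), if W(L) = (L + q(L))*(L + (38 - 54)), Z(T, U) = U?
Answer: 30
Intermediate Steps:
q(M) = -3 (q(M) = -4 + 1 = -3)
W(L) = (-16 + L)*(-3 + L) (W(L) = (L - 3)*(L + (38 - 54)) = (-3 + L)*(L - 16) = (-3 + L)*(-16 + L) = (-16 + L)*(-3 + L))
(1 + 0)²*W(Z(-7, 1)) = (1 + 0)²*(48 + 1² - 19*1) = 1²*(48 + 1 - 19) = 1*30 = 30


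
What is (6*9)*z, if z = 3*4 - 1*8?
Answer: 216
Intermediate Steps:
z = 4 (z = 12 - 8 = 4)
(6*9)*z = (6*9)*4 = 54*4 = 216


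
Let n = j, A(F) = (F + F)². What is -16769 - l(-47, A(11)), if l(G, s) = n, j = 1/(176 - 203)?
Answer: -452762/27 ≈ -16769.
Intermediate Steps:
A(F) = 4*F² (A(F) = (2*F)² = 4*F²)
j = -1/27 (j = 1/(-27) = -1/27 ≈ -0.037037)
n = -1/27 ≈ -0.037037
l(G, s) = -1/27
-16769 - l(-47, A(11)) = -16769 - 1*(-1/27) = -16769 + 1/27 = -452762/27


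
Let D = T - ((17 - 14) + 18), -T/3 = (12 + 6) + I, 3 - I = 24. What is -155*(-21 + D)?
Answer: 5115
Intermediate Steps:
I = -21 (I = 3 - 1*24 = 3 - 24 = -21)
T = 9 (T = -3*((12 + 6) - 21) = -3*(18 - 21) = -3*(-3) = 9)
D = -12 (D = 9 - ((17 - 14) + 18) = 9 - (3 + 18) = 9 - 1*21 = 9 - 21 = -12)
-155*(-21 + D) = -155*(-21 - 12) = -155*(-33) = 5115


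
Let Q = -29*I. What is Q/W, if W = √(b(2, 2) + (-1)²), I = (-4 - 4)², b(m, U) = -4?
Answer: 1856*I*√3/3 ≈ 1071.6*I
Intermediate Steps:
I = 64 (I = (-8)² = 64)
Q = -1856 (Q = -29*64 = -1856)
W = I*√3 (W = √(-4 + (-1)²) = √(-4 + 1) = √(-3) = I*√3 ≈ 1.732*I)
Q/W = -1856/(I*√3) = -I*√3/3*(-1856) = 1856*I*√3/3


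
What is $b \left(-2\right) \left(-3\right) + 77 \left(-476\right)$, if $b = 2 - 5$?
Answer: $-36670$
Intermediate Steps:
$b = -3$
$b \left(-2\right) \left(-3\right) + 77 \left(-476\right) = \left(-3\right) \left(-2\right) \left(-3\right) + 77 \left(-476\right) = 6 \left(-3\right) - 36652 = -18 - 36652 = -36670$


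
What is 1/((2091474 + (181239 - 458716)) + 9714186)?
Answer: 1/11528183 ≈ 8.6744e-8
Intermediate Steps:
1/((2091474 + (181239 - 458716)) + 9714186) = 1/((2091474 - 277477) + 9714186) = 1/(1813997 + 9714186) = 1/11528183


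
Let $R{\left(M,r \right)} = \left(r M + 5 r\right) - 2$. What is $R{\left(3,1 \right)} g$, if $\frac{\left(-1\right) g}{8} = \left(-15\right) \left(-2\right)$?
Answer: $-1440$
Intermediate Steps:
$R{\left(M,r \right)} = -2 + 5 r + M r$ ($R{\left(M,r \right)} = \left(M r + 5 r\right) - 2 = \left(5 r + M r\right) - 2 = -2 + 5 r + M r$)
$g = -240$ ($g = - 8 \left(\left(-15\right) \left(-2\right)\right) = \left(-8\right) 30 = -240$)
$R{\left(3,1 \right)} g = \left(-2 + 5 \cdot 1 + 3 \cdot 1\right) \left(-240\right) = \left(-2 + 5 + 3\right) \left(-240\right) = 6 \left(-240\right) = -1440$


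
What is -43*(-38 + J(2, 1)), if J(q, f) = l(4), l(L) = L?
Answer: 1462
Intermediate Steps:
J(q, f) = 4
-43*(-38 + J(2, 1)) = -43*(-38 + 4) = -43*(-34) = 1462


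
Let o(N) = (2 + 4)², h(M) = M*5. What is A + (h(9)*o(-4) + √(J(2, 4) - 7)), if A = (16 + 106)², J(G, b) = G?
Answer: 16504 + I*√5 ≈ 16504.0 + 2.2361*I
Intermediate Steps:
h(M) = 5*M
o(N) = 36 (o(N) = 6² = 36)
A = 14884 (A = 122² = 14884)
A + (h(9)*o(-4) + √(J(2, 4) - 7)) = 14884 + ((5*9)*36 + √(2 - 7)) = 14884 + (45*36 + √(-5)) = 14884 + (1620 + I*√5) = 16504 + I*√5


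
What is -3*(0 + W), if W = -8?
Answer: 24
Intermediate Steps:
-3*(0 + W) = -3*(0 - 8) = -3*(-8) = 24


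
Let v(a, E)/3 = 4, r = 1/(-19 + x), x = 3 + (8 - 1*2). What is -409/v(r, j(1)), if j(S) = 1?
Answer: -409/12 ≈ -34.083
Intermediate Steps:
x = 9 (x = 3 + (8 - 2) = 3 + 6 = 9)
r = -⅒ (r = 1/(-19 + 9) = 1/(-10) = -⅒ ≈ -0.10000)
v(a, E) = 12 (v(a, E) = 3*4 = 12)
-409/v(r, j(1)) = -409/12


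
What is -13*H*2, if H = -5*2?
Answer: 260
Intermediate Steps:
H = -10
-13*H*2 = -13*(-10)*2 = 130*2 = 260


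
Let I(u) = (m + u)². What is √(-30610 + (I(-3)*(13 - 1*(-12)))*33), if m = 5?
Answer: I*√27310 ≈ 165.26*I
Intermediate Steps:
I(u) = (5 + u)²
√(-30610 + (I(-3)*(13 - 1*(-12)))*33) = √(-30610 + ((5 - 3)²*(13 - 1*(-12)))*33) = √(-30610 + (2²*(13 + 12))*33) = √(-30610 + (4*25)*33) = √(-30610 + 100*33) = √(-30610 + 3300) = √(-27310) = I*√27310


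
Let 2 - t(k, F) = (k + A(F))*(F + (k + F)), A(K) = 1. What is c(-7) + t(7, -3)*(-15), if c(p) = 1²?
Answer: 91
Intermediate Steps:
c(p) = 1
t(k, F) = 2 - (1 + k)*(k + 2*F) (t(k, F) = 2 - (k + 1)*(F + (k + F)) = 2 - (1 + k)*(F + (F + k)) = 2 - (1 + k)*(k + 2*F))
c(-7) + t(7, -3)*(-15) = 1 + (2 - 1*7 - 1*7² - 2*(-3) - 2*(-3)*7)*(-15) = 1 + (2 - 7 - 1*49 + 6 + 42)*(-15) = 1 + (2 - 7 - 49 + 6 + 42)*(-15) = 1 - 6*(-15) = 1 + 90 = 91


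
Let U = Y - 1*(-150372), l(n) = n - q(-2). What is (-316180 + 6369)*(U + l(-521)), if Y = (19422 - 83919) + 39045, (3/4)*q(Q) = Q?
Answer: -115623014255/3 ≈ -3.8541e+10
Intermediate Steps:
q(Q) = 4*Q/3
Y = -25452 (Y = -64497 + 39045 = -25452)
l(n) = 8/3 + n (l(n) = n - 4*(-2)/3 = n - 1*(-8/3) = n + 8/3 = 8/3 + n)
U = 124920 (U = -25452 - 1*(-150372) = -25452 + 150372 = 124920)
(-316180 + 6369)*(U + l(-521)) = (-316180 + 6369)*(124920 + (8/3 - 521)) = -309811*(124920 - 1555/3) = -309811*373205/3 = -115623014255/3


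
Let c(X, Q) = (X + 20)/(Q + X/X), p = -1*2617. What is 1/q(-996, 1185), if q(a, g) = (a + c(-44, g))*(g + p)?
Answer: 593/845796480 ≈ 7.0111e-7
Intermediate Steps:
p = -2617
c(X, Q) = (20 + X)/(1 + Q) (c(X, Q) = (20 + X)/(Q + 1) = (20 + X)/(1 + Q))
q(a, g) = (-2617 + g)*(a - 24/(1 + g)) (q(a, g) = (a + (20 - 44)/(1 + g))*(g - 2617) = (a - 24/(1 + g))*(-2617 + g) = (-2617 + g)*(a - 24/(1 + g)))
1/q(-996, 1185) = 1/((62808 - 24*1185 - 996*(1 + 1185)*(-2617 + 1185))/(1 + 1185)) = 1/((62808 - 28440 - 996*1186*(-1432))/1186) = 1/((62808 - 28440 + 1691558592)/1186) = 1/((1/1186)*1691592960) = 1/(845796480/593) = 593/845796480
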